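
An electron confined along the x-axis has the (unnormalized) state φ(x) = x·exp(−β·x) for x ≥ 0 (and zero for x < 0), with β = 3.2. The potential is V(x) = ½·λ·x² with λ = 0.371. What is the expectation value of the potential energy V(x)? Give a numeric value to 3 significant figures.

0.0543

⟨V⟩ = ∫ V(x)·|φ|² dx / ∫|φ|² dx.
Every integrand reduces to terms xʲ·e^(−2βx) on [0, ∞); use ∫₀^∞ xʲ·e^(−2βx) dx = j!/(2β)^(j+1).
State is unnormalized: ∫|φ|² dx = 0.0076294, and ∫φ*·V(x)·φ dx = 0.00041462, so ⟨V⟩ = 0.00041462 / 0.0076294.
⟨V⟩ = 0.054346.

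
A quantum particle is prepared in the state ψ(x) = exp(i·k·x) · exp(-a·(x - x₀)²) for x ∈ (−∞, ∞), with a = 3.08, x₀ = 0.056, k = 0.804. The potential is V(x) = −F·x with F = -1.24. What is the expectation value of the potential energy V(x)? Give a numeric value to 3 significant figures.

0.0694

⟨V⟩ = ∫ V(x)·|ψ|² dx / ∫|ψ|² dx.
Gaussian moments (u = x − x₀): ∫u^(2j)·e^(−2au²) du = (2j−1)!!/(4a)^j · √(π/(2a)), odd powers integrate to 0; here √(π/(2a)) = 0.71414.
State is unnormalized: ∫|ψ|² dx = 0.71414, and ∫ψ*·V(x)·ψ dx = 0.049590, so ⟨V⟩ = 0.049590 / 0.71414.
⟨V⟩ = 0.069440.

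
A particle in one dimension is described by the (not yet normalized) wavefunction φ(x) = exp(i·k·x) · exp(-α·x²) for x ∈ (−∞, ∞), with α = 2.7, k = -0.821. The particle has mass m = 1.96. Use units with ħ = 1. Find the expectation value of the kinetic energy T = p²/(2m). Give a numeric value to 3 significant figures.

T = −(ħ²/2m) d²/dx², so ⟨T⟩ = −(ħ²/2m) ∫ φ*·φ'' dx / ∫|φ|² dx; with m = 1.96.
Gaussian moments: ∫x^(2j)·e^(−2αx²) dx = (2j−1)!!/(4α)^j · √(π/(2α)), odd powers integrate to 0; here √(π/(2α)) = 0.76274. Derivatives: φ′ = (ik − 2αx)·φ, φ″ = ((ik − 2αx)² − 2α)·φ; the odd-in-x pieces drop out.
State is unnormalized: ∫|φ|² dx = 0.76274, and ∫φ*·(−ħ²/2m · φ'') dx = 0.65651, so ⟨T⟩ = 0.65651 / 0.76274.
⟨T⟩ = 0.86072.

0.861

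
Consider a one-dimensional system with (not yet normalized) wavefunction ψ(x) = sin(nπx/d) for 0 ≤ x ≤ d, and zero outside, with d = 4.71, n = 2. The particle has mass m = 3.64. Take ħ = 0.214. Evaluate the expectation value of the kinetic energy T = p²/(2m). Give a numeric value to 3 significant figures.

0.0112

T = −(ħ²/2m) d²/dx², so ⟨T⟩ = −(ħ²/2m) ∫ ψ*·ψ'' dx / ∫|ψ|² dx; with m = 3.64.
d/dx sin(nπx/d) = (nπ/d)·cos(nπx/d) and d²/dx² sin(nπx/d) = −(nπ/d)²·sin(nπx/d); on 0 ≤ x ≤ d, ∫sin²(nπx/d) dx = d/2 and ∫sin(nπx/d)·cos(nπx/d) dx = 0.
State is unnormalized: ∫|ψ|² dx = 2.3550, and ∫ψ*·(−ħ²/2m · ψ'') dx = 0.026364, so ⟨T⟩ = 0.026364 / 2.3550.
⟨T⟩ = 0.011195.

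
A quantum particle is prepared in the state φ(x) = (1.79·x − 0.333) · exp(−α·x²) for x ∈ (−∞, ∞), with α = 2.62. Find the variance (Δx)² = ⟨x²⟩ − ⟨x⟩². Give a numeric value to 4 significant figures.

0.1609

Compute ⟨x⟩ and ⟨x²⟩ separately, then (Δx)² = ⟨x²⟩ − ⟨x⟩².
Expand each integrand as polynomial × e^(−2αx²) and use ∫x^(2j)·e^(−2αx²) dx = (2j−1)!!/(4α)^j · √(π/(2α)), odd powers → 0; here √(π/(2α)) = 0.77430.
Normalization: ∫|φ|² dx = 0.32259.
⟨x⟩ = -0.27304 and ⟨x²⟩ = 0.23547.
(Δx)² = 0.23547 − (-0.27304)² = 0.16092.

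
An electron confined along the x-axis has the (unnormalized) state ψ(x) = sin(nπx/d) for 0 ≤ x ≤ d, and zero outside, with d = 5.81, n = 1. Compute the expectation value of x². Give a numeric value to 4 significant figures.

9.542

⟨x²⟩ = ∫ x²·|ψ|² dx / ∫|ψ|² dx (integrals over the domain).
With sin²θ = (1 − cos2θ)/2 on 0 ≤ x ≤ d: ∫sin²(nπx/d) dx = d/2, ∫x·sin²(nπx/d) dx = d²/4, ∫x²·sin²(nπx/d) dx = d³·(1/6 − 1/(4n²π²)); higher powers xᵏ the same way, integrating xᵏ·cos(2nπx/d) by parts.
State is unnormalized: ∫|ψ|² dx = 2.9050, and ∫ψ*·x²·ψ dx = 27.719, so ⟨x²⟩ = 27.719 / 2.9050.
⟨x²⟩ = 9.5419.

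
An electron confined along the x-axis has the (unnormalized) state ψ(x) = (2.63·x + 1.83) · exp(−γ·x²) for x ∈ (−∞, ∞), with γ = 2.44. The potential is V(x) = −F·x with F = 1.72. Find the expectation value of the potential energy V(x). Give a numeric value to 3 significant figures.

⟨V⟩ = ∫ V(x)·|ψ|² dx / ∫|ψ|² dx.
Expand each integrand as polynomial × e^(−2γx²) and use ∫x^(2j)·e^(−2γx²) dx = (2j−1)!!/(4γ)^j · √(π/(2γ)), odd powers → 0; here √(π/(2γ)) = 0.80235.
State is unnormalized: ∫|ψ|² dx = 3.2556, and ∫ψ*·V(x)·ψ dx = -1.3611, so ⟨V⟩ = -1.3611 / 3.2556.
⟨V⟩ = -0.41807.

-0.418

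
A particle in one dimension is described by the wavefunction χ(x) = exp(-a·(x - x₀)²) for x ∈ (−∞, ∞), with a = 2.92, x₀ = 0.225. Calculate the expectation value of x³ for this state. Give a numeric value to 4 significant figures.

⟨x³⟩ = ∫ x³·|χ|² dx / ∫|χ|² dx (integrals over the domain).
Gaussian moments (u = x − x₀): ∫u^(2j)·e^(−2au²) du = (2j−1)!!/(4a)^j · √(π/(2a)), odd powers integrate to 0; here √(π/(2a)) = 0.73345.
State is unnormalized: ∫|χ|² dx = 0.73345, and ∫χ*·x³·χ dx = 0.050741, so ⟨x³⟩ = 0.050741 / 0.73345.
⟨x³⟩ = 0.069182.

0.06918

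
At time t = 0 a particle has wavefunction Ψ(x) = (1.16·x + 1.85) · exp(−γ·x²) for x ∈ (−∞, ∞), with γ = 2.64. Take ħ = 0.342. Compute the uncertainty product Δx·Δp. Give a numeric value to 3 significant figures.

Δx = √(⟨x²⟩−⟨x⟩²), Δp = √(⟨p²⟩−⟨p⟩²).
Expand each integrand as polynomial × e^(−2γx²) and use ∫x^(2j)·e^(−2γx²) dx = (2j−1)!!/(4γ)^j · √(π/(2γ)), odd powers → 0; here √(π/(2γ)) = 0.77136. Differentiate with the product rule, d/dx e^(−γx²) = −2γx·e^(−γx²).
Normalization: ∫|Ψ|² dx = 2.7383.
⟨x⟩ = 0.11449, ⟨x²⟩ = 0.10150 ⇒ Δx = 0.29730.
⟨p⟩ = 0.0000, ⟨p²⟩ = 0.33095 ⇒ Δp = 0.57528.
Δx·Δp = 0.17103.

0.171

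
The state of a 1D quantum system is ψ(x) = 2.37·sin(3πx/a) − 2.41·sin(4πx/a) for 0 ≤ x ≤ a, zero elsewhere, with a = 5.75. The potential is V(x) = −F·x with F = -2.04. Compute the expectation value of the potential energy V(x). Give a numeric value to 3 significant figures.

8.19

⟨V⟩ = ∫ V(x)·|ψ|² dx / ∫|ψ|² dx.
On 0 ≤ x ≤ a (j ≠ l): ∫sin²(jπx/a) dx = a/2, ∫sin(jπx/a)·sin(lπx/a) dx = 0; diagonal moments ∫x·sin²(jπx/a) dx = a²/4, ∫x²·sin²(jπx/a) dx = a³·(1/6 − 1/(4j²π²)); cross terms ∫x·sin(jπx/a)·sin(lπx/a) dx = 0 for j + l even and −4jla²/(π²(j² − l²)²) for j + l odd, ∫x²·sin(jπx/a)·sin(lπx/a) dx = (−1)^(j+l)·4jla³/(π²(j² − l²)²); higher powers the same way via product-to-sum and parts.
State is unnormalized: ∫|ψ|² dx = 32.847, and ∫ψ*·V(x)·ψ dx = 269.12, so ⟨V⟩ = 269.12 / 32.847.
⟨V⟩ = 8.1932.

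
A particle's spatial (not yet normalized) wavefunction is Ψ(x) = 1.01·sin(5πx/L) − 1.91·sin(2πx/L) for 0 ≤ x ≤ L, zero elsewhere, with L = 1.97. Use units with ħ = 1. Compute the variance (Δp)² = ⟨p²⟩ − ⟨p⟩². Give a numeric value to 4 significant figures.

21.84

Compute ⟨p⟩ and ⟨p²⟩ separately; (Δp)² = ⟨p²⟩ − ⟨p⟩².
d²/dx² sin(jπx/L) = −(jπ/L)²·sin(jπx/L); on 0 ≤ x ≤ L, ∫sin²(jπx/L) dx = L/2 and ∫sin(jπx/L)·sin(lπx/L) dx = 0 for j ≠ l, so only diagonal terms survive in ∫|Ψ|² and ∫Ψ·Ψ″; ∫Ψ·Ψ′ dx = [Ψ²/2] between the walls = 0.
Normalization: ∫|Ψ|² dx = 4.5982.
⟨p⟩ = 0.0000 and ⟨p²⟩ = 21.843.
(Δp)² = 21.843 − (0.0000)² = 21.843.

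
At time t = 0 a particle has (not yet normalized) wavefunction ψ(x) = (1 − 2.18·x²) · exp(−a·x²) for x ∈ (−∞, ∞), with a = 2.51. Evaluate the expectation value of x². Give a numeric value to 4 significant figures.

0.05696

⟨x²⟩ = ∫ x²·|ψ|² dx / ∫|ψ|² dx (integrals over the domain).
Expand each integrand as polynomial × e^(−2ax²) and use ∫x^(2j)·e^(−2ax²) dx = (2j−1)!!/(4a)^j · √(π/(2a)), odd powers → 0; here √(π/(2a)) = 0.79108.
State is unnormalized: ∫|ψ|² dx = 0.55944, and ∫ψ*·x²·ψ dx = 0.031864, so ⟨x²⟩ = 0.031864 / 0.55944.
⟨x²⟩ = 0.056958.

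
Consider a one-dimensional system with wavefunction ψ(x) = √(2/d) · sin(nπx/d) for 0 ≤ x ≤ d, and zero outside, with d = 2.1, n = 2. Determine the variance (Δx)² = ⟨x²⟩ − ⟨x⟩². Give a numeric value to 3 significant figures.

0.312

Compute ⟨x⟩ and ⟨x²⟩ separately, then (Δx)² = ⟨x²⟩ − ⟨x⟩².
With sin²θ = (1 − cos2θ)/2 on 0 ≤ x ≤ d: ∫sin²(nπx/d) dx = d/2, ∫x·sin²(nπx/d) dx = d²/4, ∫x²·sin²(nπx/d) dx = d³·(1/6 − 1/(4n²π²)); higher powers xᵏ the same way, integrating xᵏ·cos(2nπx/d) by parts.
⟨x⟩ = 1.0500 and ⟨x²⟩ = 1.4141.
(Δx)² = 1.4141 − (1.0500)² = 0.31165.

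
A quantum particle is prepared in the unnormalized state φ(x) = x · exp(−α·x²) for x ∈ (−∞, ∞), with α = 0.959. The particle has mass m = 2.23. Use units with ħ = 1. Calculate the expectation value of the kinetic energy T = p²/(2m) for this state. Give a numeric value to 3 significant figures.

0.645

T = −(ħ²/2m) d²/dx², so ⟨T⟩ = −(ħ²/2m) ∫ φ*·φ'' dx / ∫|φ|² dx; with m = 2.23.
Expand each integrand as polynomial × e^(−2αx²) and use ∫x^(2j)·e^(−2αx²) dx = (2j−1)!!/(4α)^j · √(π/(2α)), odd powers → 0; here √(π/(2α)) = 1.2798. Differentiate with the product rule, d/dx e^(−αx²) = −2αx·e^(−αx²).
State is unnormalized: ∫|φ|² dx = 0.33364, and ∫φ*·(−ħ²/2m · φ'') dx = 0.21522, so ⟨T⟩ = 0.21522 / 0.33364.
⟨T⟩ = 0.64507.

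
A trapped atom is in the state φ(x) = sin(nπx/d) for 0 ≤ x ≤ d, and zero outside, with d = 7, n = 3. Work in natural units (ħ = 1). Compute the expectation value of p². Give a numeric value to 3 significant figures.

1.81

p² φ = −ħ² d²φ/dx²; ⟨p²⟩ = −ħ² ∫ φ*·φ'' dx / ∫|φ|² dx.
d/dx sin(nπx/d) = (nπ/d)·cos(nπx/d) and d²/dx² sin(nπx/d) = −(nπ/d)²·sin(nπx/d); on 0 ≤ x ≤ d, ∫sin²(nπx/d) dx = d/2 and ∫sin(nπx/d)·cos(nπx/d) dx = 0.
State is unnormalized: ∫|φ|² dx = 3.5000, and ∫φ*·(−ħ² φ'') dx = 6.3447, so ⟨p²⟩ = 6.3447 / 3.5000.
⟨p²⟩ = 1.8128.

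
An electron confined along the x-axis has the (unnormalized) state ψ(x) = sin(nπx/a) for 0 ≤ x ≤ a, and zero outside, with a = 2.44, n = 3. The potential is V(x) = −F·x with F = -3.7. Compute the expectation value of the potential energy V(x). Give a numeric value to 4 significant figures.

4.514

⟨V⟩ = ∫ V(x)·|ψ|² dx / ∫|ψ|² dx.
With sin²θ = (1 − cos2θ)/2 on 0 ≤ x ≤ a: ∫sin²(nπx/a) dx = a/2, ∫x·sin²(nπx/a) dx = a²/4, ∫x²·sin²(nπx/a) dx = a³·(1/6 − 1/(4n²π²)); higher powers xᵏ the same way, integrating xᵏ·cos(2nπx/a) by parts.
State is unnormalized: ∫|ψ|² dx = 1.2200, and ∫ψ*·V(x)·ψ dx = 5.5071, so ⟨V⟩ = 5.5071 / 1.2200.
⟨V⟩ = 4.5140.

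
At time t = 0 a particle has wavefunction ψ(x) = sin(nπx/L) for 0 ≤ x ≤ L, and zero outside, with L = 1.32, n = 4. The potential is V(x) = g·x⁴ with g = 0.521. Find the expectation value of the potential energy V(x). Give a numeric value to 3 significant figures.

0.306

⟨V⟩ = ∫ V(x)·|ψ|² dx / ∫|ψ|² dx.
With sin²θ = (1 − cos2θ)/2 on 0 ≤ x ≤ L: ∫sin²(nπx/L) dx = L/2, ∫x·sin²(nπx/L) dx = L²/4, ∫x²·sin²(nπx/L) dx = L³·(1/6 − 1/(4n²π²)); higher powers xᵏ the same way, integrating xᵏ·cos(2nπx/L) by parts.
State is unnormalized: ∫|ψ|² dx = 0.66000, and ∫ψ*·V(x)·ψ dx = 0.20224, so ⟨V⟩ = 0.20224 / 0.66000.
⟨V⟩ = 0.30643.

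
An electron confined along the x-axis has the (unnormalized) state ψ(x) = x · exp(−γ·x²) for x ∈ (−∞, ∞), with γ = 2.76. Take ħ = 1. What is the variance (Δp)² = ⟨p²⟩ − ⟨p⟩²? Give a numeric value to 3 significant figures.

8.28

Compute ⟨p⟩ and ⟨p²⟩ separately; (Δp)² = ⟨p²⟩ − ⟨p⟩².
Expand each integrand as polynomial × e^(−2γx²) and use ∫x^(2j)·e^(−2γx²) dx = (2j−1)!!/(4γ)^j · √(π/(2γ)), odd powers → 0; here √(π/(2γ)) = 0.75441. Differentiate with the product rule, d/dx e^(−γx²) = −2γx·e^(−γx²).
Normalization: ∫|ψ|² dx = 0.068334.
⟨p⟩ = 0.0000 and ⟨p²⟩ = 8.2800.
(Δp)² = 8.2800 − (0.0000)² = 8.2800.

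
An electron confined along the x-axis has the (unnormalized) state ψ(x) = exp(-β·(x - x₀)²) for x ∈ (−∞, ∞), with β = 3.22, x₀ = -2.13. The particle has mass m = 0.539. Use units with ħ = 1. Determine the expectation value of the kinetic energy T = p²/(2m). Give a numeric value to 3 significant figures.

T = −(ħ²/2m) d²/dx², so ⟨T⟩ = −(ħ²/2m) ∫ ψ*·ψ'' dx / ∫|ψ|² dx; with m = 0.539.
Gaussian moments (u = x − x₀): ∫u^(2j)·e^(−2βu²) du = (2j−1)!!/(4β)^j · √(π/(2β)), odd powers integrate to 0; here √(π/(2β)) = 0.69844. Derivatives: d/dx e^(−βu²) = −2βu·e^(−βu²), d²/dx² e^(−βu²) = (4β²u² − 2β)·e^(−βu²).
State is unnormalized: ∫|ψ|² dx = 0.69844, and ∫ψ*·(−ħ²/2m · ψ'') dx = 2.0863, so ⟨T⟩ = 2.0863 / 0.69844.
⟨T⟩ = 2.9870.

2.99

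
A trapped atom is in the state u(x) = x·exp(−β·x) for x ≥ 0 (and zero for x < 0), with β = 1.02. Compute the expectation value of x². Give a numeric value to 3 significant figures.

2.88

⟨x²⟩ = ∫ x²·|u|² dx / ∫|u|² dx (integrals over the domain).
Every integrand reduces to terms xʲ·e^(−2βx) on [0, ∞); use ∫₀^∞ xʲ·e^(−2βx) dx = j!/(2β)^(j+1).
State is unnormalized: ∫|u|² dx = 0.23558, and ∫u*·x²·u dx = 0.67930, so ⟨x²⟩ = 0.67930 / 0.23558.
⟨x²⟩ = 2.8835.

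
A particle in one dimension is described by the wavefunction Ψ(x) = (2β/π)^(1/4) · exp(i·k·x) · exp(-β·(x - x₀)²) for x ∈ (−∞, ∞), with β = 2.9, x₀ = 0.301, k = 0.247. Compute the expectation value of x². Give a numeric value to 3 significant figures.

⟨x²⟩ = ∫ x²·|Ψ|² dx (integrals over the domain).
Gaussian moments (u = x − x₀): ∫u^(2j)·e^(−2βu²) du = (2j−1)!!/(4β)^j · √(π/(2β)), odd powers integrate to 0; here √(π/(2β)) = 0.73597.
⟨x²⟩ = 0.17681.

0.177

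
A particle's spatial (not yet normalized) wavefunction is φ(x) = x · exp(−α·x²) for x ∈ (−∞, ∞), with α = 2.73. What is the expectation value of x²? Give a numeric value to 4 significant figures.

0.2747

⟨x²⟩ = ∫ x²·|φ|² dx / ∫|φ|² dx (integrals over the domain).
Expand each integrand as polynomial × e^(−2αx²) and use ∫x^(2j)·e^(−2αx²) dx = (2j−1)!!/(4α)^j · √(π/(2α)), odd powers → 0; here √(π/(2α)) = 0.75854.
State is unnormalized: ∫|φ|² dx = 0.069463, and ∫φ*·x²·φ dx = 0.019083, so ⟨x²⟩ = 0.019083 / 0.069463.
⟨x²⟩ = 0.27473.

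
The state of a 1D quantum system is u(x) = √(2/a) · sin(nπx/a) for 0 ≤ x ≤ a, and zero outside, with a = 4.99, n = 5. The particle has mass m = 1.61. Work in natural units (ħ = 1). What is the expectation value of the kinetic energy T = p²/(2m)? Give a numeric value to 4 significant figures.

T = −(ħ²/2m) d²/dx², so ⟨T⟩ = −(ħ²/2m) ∫ u*·u'' dx; with m = 1.61.
d/dx sin(nπx/a) = (nπ/a)·cos(nπx/a) and d²/dx² sin(nπx/a) = −(nπ/a)²·sin(nπx/a); on 0 ≤ x ≤ a, ∫sin²(nπx/a) dx = a/2 and ∫sin(nπx/a)·cos(nπx/a) dx = 0.
⟨T⟩ = 3.0774.

3.077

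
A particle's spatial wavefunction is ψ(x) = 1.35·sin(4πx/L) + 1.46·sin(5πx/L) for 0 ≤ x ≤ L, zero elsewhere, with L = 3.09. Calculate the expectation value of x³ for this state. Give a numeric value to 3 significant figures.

⟨x³⟩ = ∫ x³·|ψ|² dx / ∫|ψ|² dx (integrals over the domain).
On 0 ≤ x ≤ L (j ≠ l): ∫sin²(jπx/L) dx = L/2, ∫sin(jπx/L)·sin(lπx/L) dx = 0; diagonal moments ∫x·sin²(jπx/L) dx = L²/4, ∫x²·sin²(jπx/L) dx = L³·(1/6 − 1/(4j²π²)); cross terms ∫x·sin(jπx/L)·sin(lπx/L) dx = 0 for j + l even and −4jlL²/(π²(j² − l²)²) for j + l odd, ∫x²·sin(jπx/L)·sin(lπx/L) dx = (−1)^(j+l)·4jlL³/(π²(j² − l²)²); higher powers the same way via product-to-sum and parts.
State is unnormalized: ∫|ψ|² dx = 6.1091, and ∫ψ*·x³·ψ dx = 12.558, so ⟨x³⟩ = 12.558 / 6.1091.
⟨x³⟩ = 2.0557.

2.06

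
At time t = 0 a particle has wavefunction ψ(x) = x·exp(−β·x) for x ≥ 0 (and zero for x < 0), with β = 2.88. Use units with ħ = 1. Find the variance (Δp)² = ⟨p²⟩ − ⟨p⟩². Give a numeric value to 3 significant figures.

Compute ⟨p⟩ and ⟨p²⟩ separately; (Δp)² = ⟨p²⟩ − ⟨p⟩².
Differentiate x·exp(−β·x) with the product rule; every integrand then reduces to terms xʲ·e^(−2βx) on [0, ∞), with ∫₀^∞ xʲ·e^(−2βx) dx = j!/(2β)^(j+1).
Normalization: ∫|ψ|² dx = 0.010466.
⟨p⟩ = 0.0000 and ⟨p²⟩ = 8.2944.
(Δp)² = 8.2944 − (0.0000)² = 8.2944.

8.29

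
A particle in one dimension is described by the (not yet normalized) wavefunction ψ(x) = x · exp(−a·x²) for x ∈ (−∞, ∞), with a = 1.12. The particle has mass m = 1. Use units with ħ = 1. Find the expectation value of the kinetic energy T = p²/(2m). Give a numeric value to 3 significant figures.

T = −(ħ²/2m) d²/dx², so ⟨T⟩ = −(ħ²/2m) ∫ ψ*·ψ'' dx / ∫|ψ|² dx; with m = 1.
Expand each integrand as polynomial × e^(−2ax²) and use ∫x^(2j)·e^(−2ax²) dx = (2j−1)!!/(4a)^j · √(π/(2a)), odd powers → 0; here √(π/(2a)) = 1.1843. Differentiate with the product rule, d/dx e^(−ax²) = −2ax·e^(−ax²).
State is unnormalized: ∫|ψ|² dx = 0.26435, and ∫ψ*·(−ħ²/2m · ψ'') dx = 0.44410, so ⟨T⟩ = 0.44410 / 0.26435.
⟨T⟩ = 1.6800.

1.68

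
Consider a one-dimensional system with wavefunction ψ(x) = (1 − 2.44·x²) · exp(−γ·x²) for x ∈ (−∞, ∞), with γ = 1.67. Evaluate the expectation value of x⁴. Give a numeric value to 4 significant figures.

⟨x⁴⟩ = ∫ x⁴·|ψ|² dx / ∫|ψ|² dx (integrals over the domain).
Expand each integrand as polynomial × e^(−2γx²) and use ∫x^(2j)·e^(−2γx²) dx = (2j−1)!!/(4γ)^j · √(π/(2γ)), odd powers → 0; here √(π/(2γ)) = 0.96984.
State is unnormalized: ∫|ψ|² dx = 0.64953, and ∫ψ*·x⁴·ψ dx = 0.13152, so ⟨x⁴⟩ = 0.13152 / 0.64953.
⟨x⁴⟩ = 0.20248.

0.2025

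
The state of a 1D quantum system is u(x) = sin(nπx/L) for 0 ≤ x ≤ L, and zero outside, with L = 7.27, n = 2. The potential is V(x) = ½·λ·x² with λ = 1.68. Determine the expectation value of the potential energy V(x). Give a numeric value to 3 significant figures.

14.2

⟨V⟩ = ∫ V(x)·|u|² dx / ∫|u|² dx.
With sin²θ = (1 − cos2θ)/2 on 0 ≤ x ≤ L: ∫sin²(nπx/L) dx = L/2, ∫x·sin²(nπx/L) dx = L²/4, ∫x²·sin²(nπx/L) dx = L³·(1/6 − 1/(4n²π²)); higher powers xᵏ the same way, integrating xᵏ·cos(2nπx/L) by parts.
State is unnormalized: ∫|u|² dx = 3.6350, and ∫u*·V(x)·u dx = 51.750, so ⟨V⟩ = 51.750 / 3.6350.
⟨V⟩ = 14.237.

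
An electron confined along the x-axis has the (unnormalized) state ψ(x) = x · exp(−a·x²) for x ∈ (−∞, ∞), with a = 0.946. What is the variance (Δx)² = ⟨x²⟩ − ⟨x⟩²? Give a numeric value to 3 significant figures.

0.793

Compute ⟨x⟩ and ⟨x²⟩ separately, then (Δx)² = ⟨x²⟩ − ⟨x⟩².
Expand each integrand as polynomial × e^(−2ax²) and use ∫x^(2j)·e^(−2ax²) dx = (2j−1)!!/(4a)^j · √(π/(2a)), odd powers → 0; here √(π/(2a)) = 1.2886.
Normalization: ∫|ψ|² dx = 0.34054.
⟨x⟩ = 0.0000 and ⟨x²⟩ = 0.79281.
(Δx)² = 0.79281 − (0.0000)² = 0.79281.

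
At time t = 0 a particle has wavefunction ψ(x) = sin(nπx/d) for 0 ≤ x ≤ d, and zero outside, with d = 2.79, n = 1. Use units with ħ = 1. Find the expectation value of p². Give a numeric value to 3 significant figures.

1.27

p² ψ = −ħ² d²ψ/dx²; ⟨p²⟩ = −ħ² ∫ ψ*·ψ'' dx / ∫|ψ|² dx.
d/dx sin(nπx/d) = (nπ/d)·cos(nπx/d) and d²/dx² sin(nπx/d) = −(nπ/d)²·sin(nπx/d); on 0 ≤ x ≤ d, ∫sin²(nπx/d) dx = d/2 and ∫sin(nπx/d)·cos(nπx/d) dx = 0.
State is unnormalized: ∫|ψ|² dx = 1.3950, and ∫ψ*·(−ħ² ψ'') dx = 1.7687, so ⟨p²⟩ = 1.7687 / 1.3950.
⟨p²⟩ = 1.2679.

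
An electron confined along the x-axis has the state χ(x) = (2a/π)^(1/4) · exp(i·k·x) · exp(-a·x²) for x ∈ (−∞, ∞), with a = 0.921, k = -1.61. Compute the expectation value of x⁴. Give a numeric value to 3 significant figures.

⟨x⁴⟩ = ∫ x⁴·|χ|² dx (integrals over the domain).
Gaussian moments: ∫x^(2j)·e^(−2ax²) dx = (2j−1)!!/(4a)^j · √(π/(2a)), odd powers integrate to 0; here √(π/(2a)) = 1.3060.
⟨x⁴⟩ = 0.22105.

0.221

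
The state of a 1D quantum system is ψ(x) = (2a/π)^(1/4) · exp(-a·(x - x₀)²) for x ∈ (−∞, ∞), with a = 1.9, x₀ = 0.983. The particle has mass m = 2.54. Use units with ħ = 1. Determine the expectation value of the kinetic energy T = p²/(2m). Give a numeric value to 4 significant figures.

0.3740

T = −(ħ²/2m) d²/dx², so ⟨T⟩ = −(ħ²/2m) ∫ ψ*·ψ'' dx; with m = 2.54.
Gaussian moments (u = x − x₀): ∫u^(2j)·e^(−2au²) du = (2j−1)!!/(4a)^j · √(π/(2a)), odd powers integrate to 0; here √(π/(2a)) = 0.90925. Derivatives: d/dx e^(−au²) = −2au·e^(−au²), d²/dx² e^(−au²) = (4a²u² − 2a)·e^(−au²).
⟨T⟩ = 0.37402.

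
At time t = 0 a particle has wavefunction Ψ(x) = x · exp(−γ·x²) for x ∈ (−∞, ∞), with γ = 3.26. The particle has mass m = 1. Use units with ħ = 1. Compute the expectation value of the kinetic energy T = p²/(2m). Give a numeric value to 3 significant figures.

T = −(ħ²/2m) d²/dx², so ⟨T⟩ = −(ħ²/2m) ∫ Ψ*·Ψ'' dx / ∫|Ψ|² dx; with m = 1.
Expand each integrand as polynomial × e^(−2γx²) and use ∫x^(2j)·e^(−2γx²) dx = (2j−1)!!/(4γ)^j · √(π/(2γ)), odd powers → 0; here √(π/(2γ)) = 0.69415. Differentiate with the product rule, d/dx e^(−γx²) = −2γx·e^(−γx²).
State is unnormalized: ∫|Ψ|² dx = 0.053232, and ∫Ψ*·(−ħ²/2m · Ψ'') dx = 0.26030, so ⟨T⟩ = 0.26030 / 0.053232.
⟨T⟩ = 4.8900.

4.89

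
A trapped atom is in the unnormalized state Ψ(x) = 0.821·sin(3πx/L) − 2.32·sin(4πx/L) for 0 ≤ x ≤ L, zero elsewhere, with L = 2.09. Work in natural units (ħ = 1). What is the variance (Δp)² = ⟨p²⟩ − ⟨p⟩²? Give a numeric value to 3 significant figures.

Compute ⟨p⟩ and ⟨p²⟩ separately; (Δp)² = ⟨p²⟩ − ⟨p⟩².
d²/dx² sin(jπx/L) = −(jπ/L)²·sin(jπx/L); on 0 ≤ x ≤ L, ∫sin²(jπx/L) dx = L/2 and ∫sin(jπx/L)·sin(lπx/L) dx = 0 for j ≠ l, so only diagonal terms survive in ∫|Ψ|² and ∫Ψ·Ψ″; ∫Ψ·Ψ′ dx = [Ψ²/2] between the walls = 0.
Normalization: ∫|Ψ|² dx = 6.3290.
⟨p⟩ = 0.0000 and ⟨p²⟩ = 34.391.
(Δp)² = 34.391 − (0.0000)² = 34.391.

34.4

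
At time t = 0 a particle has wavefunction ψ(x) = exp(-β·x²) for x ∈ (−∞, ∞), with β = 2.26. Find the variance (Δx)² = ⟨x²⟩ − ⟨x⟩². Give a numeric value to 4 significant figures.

0.1106

Compute ⟨x⟩ and ⟨x²⟩ separately, then (Δx)² = ⟨x²⟩ − ⟨x⟩².
Gaussian moments: ∫x^(2j)·e^(−2βx²) dx = (2j−1)!!/(4β)^j · √(π/(2β)), odd powers integrate to 0; here √(π/(2β)) = 0.83369.
Normalization: ∫|ψ|² dx = 0.83369.
⟨x⟩ = 0.0000 and ⟨x²⟩ = 0.11062.
(Δx)² = 0.11062 − (0.0000)² = 0.11062.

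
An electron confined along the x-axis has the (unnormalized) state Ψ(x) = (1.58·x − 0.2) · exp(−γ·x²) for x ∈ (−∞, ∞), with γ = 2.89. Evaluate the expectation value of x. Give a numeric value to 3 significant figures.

⟨x⟩ = ∫ x·|Ψ|² dx / ∫|Ψ|² dx (integrals over the domain).
Expand each integrand as polynomial × e^(−2γx²) and use ∫x^(2j)·e^(−2γx²) dx = (2j−1)!!/(4γ)^j · √(π/(2γ)), odd powers → 0; here √(π/(2γ)) = 0.73724.
State is unnormalized: ∫|Ψ|² dx = 0.18870, and ∫Ψ*·x·Ψ dx = -0.040306, so ⟨x⟩ = -0.040306 / 0.18870.
⟨x⟩ = -0.21360.

-0.214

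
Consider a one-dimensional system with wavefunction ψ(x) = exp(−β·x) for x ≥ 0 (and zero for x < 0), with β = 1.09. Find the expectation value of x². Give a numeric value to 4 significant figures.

0.4208

⟨x²⟩ = ∫ x²·|ψ|² dx / ∫|ψ|² dx (integrals over the domain).
Every integrand reduces to terms xʲ·e^(−2βx) on [0, ∞); use ∫₀^∞ xʲ·e^(−2βx) dx = j!/(2β)^(j+1).
State is unnormalized: ∫|ψ|² dx = 0.45872, and ∫ψ*·x²·ψ dx = 0.19305, so ⟨x²⟩ = 0.19305 / 0.45872.
⟨x²⟩ = 0.42084.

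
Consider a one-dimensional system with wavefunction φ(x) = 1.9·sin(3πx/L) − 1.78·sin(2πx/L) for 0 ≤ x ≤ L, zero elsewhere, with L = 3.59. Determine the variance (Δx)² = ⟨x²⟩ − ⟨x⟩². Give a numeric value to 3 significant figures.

0.473

Compute ⟨x⟩ and ⟨x²⟩ separately, then (Δx)² = ⟨x²⟩ − ⟨x⟩².
On 0 ≤ x ≤ L (j ≠ l): ∫sin²(jπx/L) dx = L/2, ∫sin(jπx/L)·sin(lπx/L) dx = 0; diagonal moments ∫x·sin²(jπx/L) dx = L²/4, ∫x²·sin²(jπx/L) dx = L³·(1/6 − 1/(4j²π²)); cross terms ∫x·sin(jπx/L)·sin(lπx/L) dx = 0 for j + l even and −4jlL²/(π²(j² − l²)²) for j + l odd, ∫x²·sin(jπx/L)·sin(lπx/L) dx = (−1)^(j+l)·4jlL³/(π²(j² − l²)²); higher powers the same way via product-to-sum and parts.
Normalization: ∫|φ|² dx = 12.167.
⟨x⟩ = 2.4919 and ⟨x²⟩ = 6.6830.
(Δx)² = 6.6830 − (2.4919)² = 0.47340.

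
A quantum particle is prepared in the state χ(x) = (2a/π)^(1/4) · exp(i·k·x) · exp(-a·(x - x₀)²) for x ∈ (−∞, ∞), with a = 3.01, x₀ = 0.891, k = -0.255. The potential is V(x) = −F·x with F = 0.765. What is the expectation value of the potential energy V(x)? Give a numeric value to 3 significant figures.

-0.682

⟨V⟩ = ∫ V(x)·|χ|² dx.
Gaussian moments (u = x − x₀): ∫u^(2j)·e^(−2au²) du = (2j−1)!!/(4a)^j · √(π/(2a)), odd powers integrate to 0; here √(π/(2a)) = 0.72240.
⟨V⟩ = -0.68162.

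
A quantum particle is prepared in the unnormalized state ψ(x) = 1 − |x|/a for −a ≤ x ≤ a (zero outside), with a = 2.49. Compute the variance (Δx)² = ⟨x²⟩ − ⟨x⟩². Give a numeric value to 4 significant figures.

0.6200

Compute ⟨x⟩ and ⟨x²⟩ separately, then (Δx)² = ⟨x²⟩ − ⟨x⟩².
ψ is even, so ∫ over [−a, a] = 2∫₀ᵃ with ψ = 1 − x/a there: ∫₀ᵃ (1 − x/a)² dx = a/3, ∫₀ᵃ x²(1 − x/a)² dx = a³/30, ∫₀ᵃ x⁴(1 − x/a)² dx = a⁵/105.
Normalization: ∫|ψ|² dx = 1.6600.
⟨x⟩ = 0.0000 and ⟨x²⟩ = 0.62001.
(Δx)² = 0.62001 − (0.0000)² = 0.62001.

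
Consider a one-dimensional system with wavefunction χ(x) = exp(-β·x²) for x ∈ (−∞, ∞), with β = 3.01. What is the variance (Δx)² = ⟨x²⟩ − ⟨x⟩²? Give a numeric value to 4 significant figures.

0.08306

Compute ⟨x⟩ and ⟨x²⟩ separately, then (Δx)² = ⟨x²⟩ − ⟨x⟩².
Gaussian moments: ∫x^(2j)·e^(−2βx²) dx = (2j−1)!!/(4β)^j · √(π/(2β)), odd powers integrate to 0; here √(π/(2β)) = 0.72240.
Normalization: ∫|χ|² dx = 0.72240.
⟨x⟩ = 0.0000 and ⟨x²⟩ = 0.083056.
(Δx)² = 0.083056 − (0.0000)² = 0.083056.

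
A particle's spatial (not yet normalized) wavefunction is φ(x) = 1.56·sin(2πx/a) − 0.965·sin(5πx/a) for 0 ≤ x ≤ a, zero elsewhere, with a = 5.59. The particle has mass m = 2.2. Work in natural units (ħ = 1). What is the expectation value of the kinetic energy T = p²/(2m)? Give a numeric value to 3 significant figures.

T = −(ħ²/2m) d²/dx², so ⟨T⟩ = −(ħ²/2m) ∫ φ*·φ'' dx / ∫|φ|² dx; with m = 2.2.
d²/dx² sin(jπx/a) = −(jπ/a)²·sin(jπx/a); on 0 ≤ x ≤ a, ∫sin²(jπx/a) dx = a/2 and ∫sin(jπx/a)·sin(lπx/a) dx = 0 for j ≠ l, so only diagonal terms survive in ∫|φ|² and ∫φ·φ″; ∫φ·φ′ dx = [φ²/2] between the walls = 0.
State is unnormalized: ∫|φ|² dx = 9.4047, and ∫φ*·(−ħ²/2m · φ'') dx = 6.6239, so ⟨T⟩ = 6.6239 / 9.4047.
⟨T⟩ = 0.70432.

0.704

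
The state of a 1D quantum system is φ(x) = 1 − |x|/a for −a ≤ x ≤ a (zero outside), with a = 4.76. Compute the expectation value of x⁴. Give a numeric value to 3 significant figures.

14.7

⟨x⁴⟩ = ∫ x⁴·|φ|² dx / ∫|φ|² dx (integrals over the domain).
φ is even, so ∫ over [−a, a] = 2∫₀ᵃ with φ = 1 − x/a there: ∫₀ᵃ (1 − x/a)² dx = a/3, ∫₀ᵃ x²(1 − x/a)² dx = a³/30, ∫₀ᵃ x⁴(1 − x/a)² dx = a⁵/105.
State is unnormalized: ∫|φ|² dx = 3.1733, and ∫φ*·x⁴·φ dx = 46.545, so ⟨x⁴⟩ = 46.545 / 3.1733.
⟨x⁴⟩ = 14.668.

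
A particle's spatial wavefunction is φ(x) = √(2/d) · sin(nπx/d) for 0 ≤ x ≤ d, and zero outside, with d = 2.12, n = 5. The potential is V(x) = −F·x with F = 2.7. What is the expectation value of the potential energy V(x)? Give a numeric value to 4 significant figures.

-2.862

⟨V⟩ = ∫ V(x)·|φ|² dx.
With sin²θ = (1 − cos2θ)/2 on 0 ≤ x ≤ d: ∫sin²(nπx/d) dx = d/2, ∫x·sin²(nπx/d) dx = d²/4, ∫x²·sin²(nπx/d) dx = d³·(1/6 − 1/(4n²π²)); higher powers xᵏ the same way, integrating xᵏ·cos(2nπx/d) by parts.
⟨V⟩ = -2.8620.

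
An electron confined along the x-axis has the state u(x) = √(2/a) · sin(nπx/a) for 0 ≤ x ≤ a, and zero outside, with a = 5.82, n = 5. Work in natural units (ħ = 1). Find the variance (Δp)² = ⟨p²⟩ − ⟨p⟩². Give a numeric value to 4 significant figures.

Compute ⟨p⟩ and ⟨p²⟩ separately; (Δp)² = ⟨p²⟩ − ⟨p⟩².
d/dx sin(nπx/a) = (nπ/a)·cos(nπx/a) and d²/dx² sin(nπx/a) = −(nπ/a)²·sin(nπx/a); on 0 ≤ x ≤ a, ∫sin²(nπx/a) dx = a/2 and ∫sin(nπx/a)·cos(nπx/a) dx = 0.
⟨p⟩ = 0.0000 and ⟨p²⟩ = 7.2844.
(Δp)² = 7.2844 − (0.0000)² = 7.2844.

7.284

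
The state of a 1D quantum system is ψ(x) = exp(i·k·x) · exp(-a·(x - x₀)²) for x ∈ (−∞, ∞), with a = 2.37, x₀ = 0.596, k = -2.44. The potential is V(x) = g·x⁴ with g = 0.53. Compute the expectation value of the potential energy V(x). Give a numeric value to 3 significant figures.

0.204

⟨V⟩ = ∫ V(x)·|ψ|² dx / ∫|ψ|² dx.
Gaussian moments (u = x − x₀): ∫u^(2j)·e^(−2au²) du = (2j−1)!!/(4a)^j · √(π/(2a)), odd powers integrate to 0; here √(π/(2a)) = 0.81412.
State is unnormalized: ∫|ψ|² dx = 0.81412, and ∫ψ*·V(x)·ψ dx = 0.16585, so ⟨V⟩ = 0.16585 / 0.81412.
⟨V⟩ = 0.20372.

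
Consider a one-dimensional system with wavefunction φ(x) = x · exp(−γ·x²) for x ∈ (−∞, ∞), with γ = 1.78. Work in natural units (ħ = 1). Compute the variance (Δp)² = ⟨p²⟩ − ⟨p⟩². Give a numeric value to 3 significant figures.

5.34

Compute ⟨p⟩ and ⟨p²⟩ separately; (Δp)² = ⟨p²⟩ − ⟨p⟩².
Expand each integrand as polynomial × e^(−2γx²) and use ∫x^(2j)·e^(−2γx²) dx = (2j−1)!!/(4γ)^j · √(π/(2γ)), odd powers → 0; here √(π/(2γ)) = 0.93940. Differentiate with the product rule, d/dx e^(−γx²) = −2γx·e^(−γx²).
Normalization: ∫|φ|² dx = 0.13194.
⟨p⟩ = 0.0000 and ⟨p²⟩ = 5.3400.
(Δp)² = 5.3400 − (0.0000)² = 5.3400.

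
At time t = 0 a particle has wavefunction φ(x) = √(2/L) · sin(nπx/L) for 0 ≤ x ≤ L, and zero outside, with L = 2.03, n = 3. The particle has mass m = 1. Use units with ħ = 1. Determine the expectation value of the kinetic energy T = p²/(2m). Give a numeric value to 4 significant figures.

T = −(ħ²/2m) d²/dx², so ⟨T⟩ = −(ħ²/2m) ∫ φ*·φ'' dx; with m = 1.
d/dx sin(nπx/L) = (nπ/L)·cos(nπx/L) and d²/dx² sin(nπx/L) = −(nπ/L)²·sin(nπx/L); on 0 ≤ x ≤ L, ∫sin²(nπx/L) dx = L/2 and ∫sin(nπx/L)·cos(nπx/L) dx = 0.
⟨T⟩ = 10.778.

10.78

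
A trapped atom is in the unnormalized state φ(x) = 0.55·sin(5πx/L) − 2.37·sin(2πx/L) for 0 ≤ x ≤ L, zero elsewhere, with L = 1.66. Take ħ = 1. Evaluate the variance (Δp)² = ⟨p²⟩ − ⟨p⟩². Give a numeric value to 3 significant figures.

Compute ⟨p⟩ and ⟨p²⟩ separately; (Δp)² = ⟨p²⟩ − ⟨p⟩².
d²/dx² sin(jπx/L) = −(jπ/L)²·sin(jπx/L); on 0 ≤ x ≤ L, ∫sin²(jπx/L) dx = L/2 and ∫sin(jπx/L)·sin(lπx/L) dx = 0 for j ≠ l, so only diagonal terms survive in ∫|φ|² and ∫φ·φ″; ∫φ·φ′ dx = [φ²/2] between the walls = 0.
Normalization: ∫|φ|² dx = 4.9131.
⟨p⟩ = 0.0000 and ⟨p²⟩ = 18.170.
(Δp)² = 18.170 − (0.0000)² = 18.170.

18.2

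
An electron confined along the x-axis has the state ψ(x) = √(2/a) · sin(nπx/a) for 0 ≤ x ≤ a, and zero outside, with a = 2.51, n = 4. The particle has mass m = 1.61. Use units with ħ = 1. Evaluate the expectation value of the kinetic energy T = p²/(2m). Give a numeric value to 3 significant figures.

T = −(ħ²/2m) d²/dx², so ⟨T⟩ = −(ħ²/2m) ∫ ψ*·ψ'' dx; with m = 1.61.
d/dx sin(nπx/a) = (nπ/a)·cos(nπx/a) and d²/dx² sin(nπx/a) = −(nπ/a)²·sin(nπx/a); on 0 ≤ x ≤ a, ∫sin²(nπx/a) dx = a/2 and ∫sin(nπx/a)·cos(nπx/a) dx = 0.
⟨T⟩ = 7.7842.

7.78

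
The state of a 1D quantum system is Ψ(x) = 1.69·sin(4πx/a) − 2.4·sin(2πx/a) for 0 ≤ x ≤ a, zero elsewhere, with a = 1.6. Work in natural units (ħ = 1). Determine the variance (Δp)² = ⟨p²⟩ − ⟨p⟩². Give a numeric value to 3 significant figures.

30.8

Compute ⟨p⟩ and ⟨p²⟩ separately; (Δp)² = ⟨p²⟩ − ⟨p⟩².
d²/dx² sin(jπx/a) = −(jπ/a)²·sin(jπx/a); on 0 ≤ x ≤ a, ∫sin²(jπx/a) dx = a/2 and ∫sin(jπx/a)·sin(lπx/a) dx = 0 for j ≠ l, so only diagonal terms survive in ∫|Ψ|² and ∫Ψ·Ψ″; ∫Ψ·Ψ′ dx = [Ψ²/2] between the walls = 0.
Normalization: ∫|Ψ|² dx = 6.8929.
⟨p⟩ = 0.0000 and ⟨p²⟩ = 30.757.
(Δp)² = 30.757 − (0.0000)² = 30.757.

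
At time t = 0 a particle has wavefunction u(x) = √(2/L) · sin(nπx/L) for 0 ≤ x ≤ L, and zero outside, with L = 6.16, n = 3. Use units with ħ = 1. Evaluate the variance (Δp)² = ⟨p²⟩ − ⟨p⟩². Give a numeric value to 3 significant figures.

2.34

Compute ⟨p⟩ and ⟨p²⟩ separately; (Δp)² = ⟨p²⟩ − ⟨p⟩².
d/dx sin(nπx/L) = (nπ/L)·cos(nπx/L) and d²/dx² sin(nπx/L) = −(nπ/L)²·sin(nπx/L); on 0 ≤ x ≤ L, ∫sin²(nπx/L) dx = L/2 and ∫sin(nπx/L)·cos(nπx/L) dx = 0.
⟨p⟩ = 0.0000 and ⟨p²⟩ = 2.3409.
(Δp)² = 2.3409 − (0.0000)² = 2.3409.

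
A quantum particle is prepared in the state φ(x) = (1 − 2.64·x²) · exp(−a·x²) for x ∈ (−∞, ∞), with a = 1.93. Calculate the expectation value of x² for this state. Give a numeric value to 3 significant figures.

⟨x²⟩ = ∫ x²·|φ|² dx / ∫|φ|² dx (integrals over the domain).
Expand each integrand as polynomial × e^(−2ax²) and use ∫x^(2j)·e^(−2ax²) dx = (2j−1)!!/(4a)^j · √(π/(2a)), odd powers → 0; here √(π/(2a)) = 0.90216.
State is unnormalized: ∫|φ|² dx = 0.60164, and ∫φ*·x²·φ dx = 0.082074, so ⟨x²⟩ = 0.082074 / 0.60164.
⟨x²⟩ = 0.13642.

0.136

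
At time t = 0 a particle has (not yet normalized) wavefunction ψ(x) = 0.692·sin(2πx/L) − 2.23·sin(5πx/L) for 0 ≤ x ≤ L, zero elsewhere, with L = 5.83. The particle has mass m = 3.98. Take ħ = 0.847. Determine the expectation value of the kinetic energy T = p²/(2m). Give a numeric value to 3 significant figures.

0.606

T = −(ħ²/2m) d²/dx², so ⟨T⟩ = −(ħ²/2m) ∫ ψ*·ψ'' dx / ∫|ψ|² dx; with m = 3.98.
d²/dx² sin(jπx/L) = −(jπ/L)²·sin(jπx/L); on 0 ≤ x ≤ L, ∫sin²(jπx/L) dx = L/2 and ∫sin(jπx/L)·sin(lπx/L) dx = 0 for j ≠ l, so only diagonal terms survive in ∫|ψ|² and ∫ψ·ψ″; ∫ψ·ψ′ dx = [ψ²/2] between the walls = 0.
State is unnormalized: ∫|ψ|² dx = 15.892, and ∫ψ*·(−ħ²/2m · ψ'') dx = 9.6304, so ⟨T⟩ = 9.6304 / 15.892.
⟨T⟩ = 0.60600.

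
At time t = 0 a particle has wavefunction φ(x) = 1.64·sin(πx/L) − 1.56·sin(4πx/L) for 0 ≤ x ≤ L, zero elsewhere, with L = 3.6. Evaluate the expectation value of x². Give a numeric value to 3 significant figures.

⟨x²⟩ = ∫ x²·|φ|² dx / ∫|φ|² dx (integrals over the domain).
On 0 ≤ x ≤ L (j ≠ l): ∫sin²(jπx/L) dx = L/2, ∫sin(jπx/L)·sin(lπx/L) dx = 0; diagonal moments ∫x·sin²(jπx/L) dx = L²/4, ∫x²·sin²(jπx/L) dx = L³·(1/6 − 1/(4j²π²)); cross terms ∫x·sin(jπx/L)·sin(lπx/L) dx = 0 for j + l even and −4jlL²/(π²(j² − l²)²) for j + l odd, ∫x²·sin(jπx/L)·sin(lπx/L) dx = (−1)^(j+l)·4jlL³/(π²(j² − l²)²); higher powers the same way via product-to-sum and parts.
State is unnormalized: ∫|φ|² dx = 9.2218, and ∫φ*·x²·φ dx = 38.200, so ⟨x²⟩ = 38.200 / 9.2218.
⟨x²⟩ = 4.1423.

4.14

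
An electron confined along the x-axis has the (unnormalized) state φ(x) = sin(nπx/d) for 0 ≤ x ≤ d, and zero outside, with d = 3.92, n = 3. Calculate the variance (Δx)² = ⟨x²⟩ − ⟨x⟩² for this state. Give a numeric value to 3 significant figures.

1.19

Compute ⟨x⟩ and ⟨x²⟩ separately, then (Δx)² = ⟨x²⟩ − ⟨x⟩².
With sin²θ = (1 − cos2θ)/2 on 0 ≤ x ≤ d: ∫sin²(nπx/d) dx = d/2, ∫x·sin²(nπx/d) dx = d²/4, ∫x²·sin²(nπx/d) dx = d³·(1/6 − 1/(4n²π²)); higher powers xᵏ the same way, integrating xᵏ·cos(2nπx/d) by parts.
Normalization: ∫|φ|² dx = 1.9600.
⟨x⟩ = 1.9600 and ⟨x²⟩ = 5.0356.
(Δx)² = 5.0356 − (1.9600)² = 1.1940.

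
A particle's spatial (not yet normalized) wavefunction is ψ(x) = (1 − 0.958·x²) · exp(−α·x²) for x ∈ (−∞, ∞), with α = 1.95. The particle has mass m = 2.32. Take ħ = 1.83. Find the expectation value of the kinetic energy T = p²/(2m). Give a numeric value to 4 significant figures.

T = −(ħ²/2m) d²/dx², so ⟨T⟩ = −(ħ²/2m) ∫ ψ*·ψ'' dx / ∫|ψ|² dx; with m = 2.32.
Expand each integrand as polynomial × e^(−2αx²) and use ∫x^(2j)·e^(−2αx²) dx = (2j−1)!!/(4α)^j · √(π/(2α)), odd powers → 0; here √(π/(2α)) = 0.89752. Differentiate with the product rule, d/dx e^(−αx²) = −2αx·e^(−αx²).
State is unnormalized: ∫|ψ|² dx = 0.71767, and ∫ψ*·(−ħ²/2m · ψ'') dx = 1.7068, so ⟨T⟩ = 1.7068 / 0.71767.
⟨T⟩ = 2.3783.

2.378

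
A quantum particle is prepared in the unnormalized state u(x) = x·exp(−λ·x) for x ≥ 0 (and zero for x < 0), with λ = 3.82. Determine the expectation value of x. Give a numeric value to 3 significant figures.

⟨x⟩ = ∫ x·|u|² dx / ∫|u|² dx (integrals over the domain).
Every integrand reduces to terms xʲ·e^(−2λx) on [0, ∞); use ∫₀^∞ xʲ·e^(−2λx) dx = j!/(2λ)^(j+1).
State is unnormalized: ∫|u|² dx = 0.0044849, and ∫u*·x·u dx = 0.0017611, so ⟨x⟩ = 0.0017611 / 0.0044849.
⟨x⟩ = 0.39267.

0.393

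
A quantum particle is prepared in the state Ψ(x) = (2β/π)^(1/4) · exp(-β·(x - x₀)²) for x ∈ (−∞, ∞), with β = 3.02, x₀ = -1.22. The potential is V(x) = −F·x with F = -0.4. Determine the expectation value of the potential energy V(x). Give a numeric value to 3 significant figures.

⟨V⟩ = ∫ V(x)·|Ψ|² dx.
Gaussian moments (u = x − x₀): ∫u^(2j)·e^(−2βu²) du = (2j−1)!!/(4β)^j · √(π/(2β)), odd powers integrate to 0; here √(π/(2β)) = 0.72120.
⟨V⟩ = -0.48800.

-0.488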